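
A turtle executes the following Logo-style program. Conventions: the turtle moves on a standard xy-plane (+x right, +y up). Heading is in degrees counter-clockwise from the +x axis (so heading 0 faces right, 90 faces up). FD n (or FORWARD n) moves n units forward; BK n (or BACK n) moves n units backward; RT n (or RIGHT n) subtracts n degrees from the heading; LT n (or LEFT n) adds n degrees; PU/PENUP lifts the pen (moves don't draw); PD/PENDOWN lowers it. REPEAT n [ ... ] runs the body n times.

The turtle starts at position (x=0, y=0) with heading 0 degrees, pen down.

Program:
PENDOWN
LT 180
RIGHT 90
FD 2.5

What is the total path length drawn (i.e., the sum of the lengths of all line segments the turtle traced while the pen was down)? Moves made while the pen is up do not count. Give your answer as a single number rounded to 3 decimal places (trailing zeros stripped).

Executing turtle program step by step:
Start: pos=(0,0), heading=0, pen down
PD: pen down
LT 180: heading 0 -> 180
RT 90: heading 180 -> 90
FD 2.5: (0,0) -> (0,2.5) [heading=90, draw]
Final: pos=(0,2.5), heading=90, 1 segment(s) drawn

Segment lengths:
  seg 1: (0,0) -> (0,2.5), length = 2.5
Total = 2.5

Answer: 2.5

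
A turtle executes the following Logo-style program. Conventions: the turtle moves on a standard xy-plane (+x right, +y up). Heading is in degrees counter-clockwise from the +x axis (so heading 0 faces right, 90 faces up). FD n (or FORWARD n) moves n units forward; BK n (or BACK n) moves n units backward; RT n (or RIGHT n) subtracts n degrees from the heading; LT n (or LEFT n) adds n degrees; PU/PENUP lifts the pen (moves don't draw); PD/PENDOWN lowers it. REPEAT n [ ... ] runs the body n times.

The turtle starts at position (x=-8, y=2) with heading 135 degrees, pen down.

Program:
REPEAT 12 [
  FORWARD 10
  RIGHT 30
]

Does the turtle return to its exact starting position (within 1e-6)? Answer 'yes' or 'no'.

Answer: yes

Derivation:
Executing turtle program step by step:
Start: pos=(-8,2), heading=135, pen down
REPEAT 12 [
  -- iteration 1/12 --
  FD 10: (-8,2) -> (-15.071,9.071) [heading=135, draw]
  RT 30: heading 135 -> 105
  -- iteration 2/12 --
  FD 10: (-15.071,9.071) -> (-17.659,18.73) [heading=105, draw]
  RT 30: heading 105 -> 75
  -- iteration 3/12 --
  FD 10: (-17.659,18.73) -> (-15.071,28.39) [heading=75, draw]
  RT 30: heading 75 -> 45
  -- iteration 4/12 --
  FD 10: (-15.071,28.39) -> (-8,35.461) [heading=45, draw]
  RT 30: heading 45 -> 15
  -- iteration 5/12 --
  FD 10: (-8,35.461) -> (1.659,38.049) [heading=15, draw]
  RT 30: heading 15 -> 345
  -- iteration 6/12 --
  FD 10: (1.659,38.049) -> (11.319,35.461) [heading=345, draw]
  RT 30: heading 345 -> 315
  -- iteration 7/12 --
  FD 10: (11.319,35.461) -> (18.39,28.39) [heading=315, draw]
  RT 30: heading 315 -> 285
  -- iteration 8/12 --
  FD 10: (18.39,28.39) -> (20.978,18.73) [heading=285, draw]
  RT 30: heading 285 -> 255
  -- iteration 9/12 --
  FD 10: (20.978,18.73) -> (18.39,9.071) [heading=255, draw]
  RT 30: heading 255 -> 225
  -- iteration 10/12 --
  FD 10: (18.39,9.071) -> (11.319,2) [heading=225, draw]
  RT 30: heading 225 -> 195
  -- iteration 11/12 --
  FD 10: (11.319,2) -> (1.659,-0.588) [heading=195, draw]
  RT 30: heading 195 -> 165
  -- iteration 12/12 --
  FD 10: (1.659,-0.588) -> (-8,2) [heading=165, draw]
  RT 30: heading 165 -> 135
]
Final: pos=(-8,2), heading=135, 12 segment(s) drawn

Start position: (-8, 2)
Final position: (-8, 2)
Distance = 0; < 1e-6 -> CLOSED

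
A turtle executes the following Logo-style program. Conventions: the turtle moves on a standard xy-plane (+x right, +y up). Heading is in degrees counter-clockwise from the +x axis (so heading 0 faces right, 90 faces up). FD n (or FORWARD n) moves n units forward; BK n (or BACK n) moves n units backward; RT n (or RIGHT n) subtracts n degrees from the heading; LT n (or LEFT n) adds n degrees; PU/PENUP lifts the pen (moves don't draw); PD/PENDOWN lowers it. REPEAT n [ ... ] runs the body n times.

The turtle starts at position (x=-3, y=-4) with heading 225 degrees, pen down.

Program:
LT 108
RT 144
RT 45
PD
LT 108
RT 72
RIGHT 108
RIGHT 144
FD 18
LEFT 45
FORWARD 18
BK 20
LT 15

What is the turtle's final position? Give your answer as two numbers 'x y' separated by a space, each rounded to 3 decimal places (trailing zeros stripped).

Executing turtle program step by step:
Start: pos=(-3,-4), heading=225, pen down
LT 108: heading 225 -> 333
RT 144: heading 333 -> 189
RT 45: heading 189 -> 144
PD: pen down
LT 108: heading 144 -> 252
RT 72: heading 252 -> 180
RT 108: heading 180 -> 72
RT 144: heading 72 -> 288
FD 18: (-3,-4) -> (2.562,-21.119) [heading=288, draw]
LT 45: heading 288 -> 333
FD 18: (2.562,-21.119) -> (18.6,-29.291) [heading=333, draw]
BK 20: (18.6,-29.291) -> (0.78,-20.211) [heading=333, draw]
LT 15: heading 333 -> 348
Final: pos=(0.78,-20.211), heading=348, 3 segment(s) drawn

Answer: 0.78 -20.211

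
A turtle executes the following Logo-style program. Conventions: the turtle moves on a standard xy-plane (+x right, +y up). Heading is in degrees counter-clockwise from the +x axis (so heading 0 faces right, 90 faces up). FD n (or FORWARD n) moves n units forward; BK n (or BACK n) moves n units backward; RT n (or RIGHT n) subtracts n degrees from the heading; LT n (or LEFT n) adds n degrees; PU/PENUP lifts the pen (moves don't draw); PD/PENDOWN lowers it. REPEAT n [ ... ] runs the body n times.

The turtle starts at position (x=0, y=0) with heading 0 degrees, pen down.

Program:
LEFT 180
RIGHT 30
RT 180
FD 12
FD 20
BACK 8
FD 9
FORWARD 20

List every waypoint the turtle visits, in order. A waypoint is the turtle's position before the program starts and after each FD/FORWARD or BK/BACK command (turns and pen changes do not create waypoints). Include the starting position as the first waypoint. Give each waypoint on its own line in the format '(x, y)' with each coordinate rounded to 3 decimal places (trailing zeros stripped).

Answer: (0, 0)
(10.392, -6)
(27.713, -16)
(20.785, -12)
(28.579, -16.5)
(45.899, -26.5)

Derivation:
Executing turtle program step by step:
Start: pos=(0,0), heading=0, pen down
LT 180: heading 0 -> 180
RT 30: heading 180 -> 150
RT 180: heading 150 -> 330
FD 12: (0,0) -> (10.392,-6) [heading=330, draw]
FD 20: (10.392,-6) -> (27.713,-16) [heading=330, draw]
BK 8: (27.713,-16) -> (20.785,-12) [heading=330, draw]
FD 9: (20.785,-12) -> (28.579,-16.5) [heading=330, draw]
FD 20: (28.579,-16.5) -> (45.899,-26.5) [heading=330, draw]
Final: pos=(45.899,-26.5), heading=330, 5 segment(s) drawn
Waypoints (6 total):
(0, 0)
(10.392, -6)
(27.713, -16)
(20.785, -12)
(28.579, -16.5)
(45.899, -26.5)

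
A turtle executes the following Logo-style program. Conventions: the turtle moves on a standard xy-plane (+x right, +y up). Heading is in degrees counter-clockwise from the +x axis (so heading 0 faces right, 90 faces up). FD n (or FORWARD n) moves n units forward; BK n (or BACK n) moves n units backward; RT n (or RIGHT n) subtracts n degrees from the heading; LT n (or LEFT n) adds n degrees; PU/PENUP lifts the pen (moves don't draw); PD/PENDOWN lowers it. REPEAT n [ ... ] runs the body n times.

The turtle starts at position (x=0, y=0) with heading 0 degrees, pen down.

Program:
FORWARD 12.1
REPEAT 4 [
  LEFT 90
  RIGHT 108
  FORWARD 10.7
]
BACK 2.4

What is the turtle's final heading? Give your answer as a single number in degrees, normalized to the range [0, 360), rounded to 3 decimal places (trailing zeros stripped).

Executing turtle program step by step:
Start: pos=(0,0), heading=0, pen down
FD 12.1: (0,0) -> (12.1,0) [heading=0, draw]
REPEAT 4 [
  -- iteration 1/4 --
  LT 90: heading 0 -> 90
  RT 108: heading 90 -> 342
  FD 10.7: (12.1,0) -> (22.276,-3.306) [heading=342, draw]
  -- iteration 2/4 --
  LT 90: heading 342 -> 72
  RT 108: heading 72 -> 324
  FD 10.7: (22.276,-3.306) -> (30.933,-9.596) [heading=324, draw]
  -- iteration 3/4 --
  LT 90: heading 324 -> 54
  RT 108: heading 54 -> 306
  FD 10.7: (30.933,-9.596) -> (37.222,-18.252) [heading=306, draw]
  -- iteration 4/4 --
  LT 90: heading 306 -> 36
  RT 108: heading 36 -> 288
  FD 10.7: (37.222,-18.252) -> (40.529,-28.429) [heading=288, draw]
]
BK 2.4: (40.529,-28.429) -> (39.787,-26.146) [heading=288, draw]
Final: pos=(39.787,-26.146), heading=288, 6 segment(s) drawn

Answer: 288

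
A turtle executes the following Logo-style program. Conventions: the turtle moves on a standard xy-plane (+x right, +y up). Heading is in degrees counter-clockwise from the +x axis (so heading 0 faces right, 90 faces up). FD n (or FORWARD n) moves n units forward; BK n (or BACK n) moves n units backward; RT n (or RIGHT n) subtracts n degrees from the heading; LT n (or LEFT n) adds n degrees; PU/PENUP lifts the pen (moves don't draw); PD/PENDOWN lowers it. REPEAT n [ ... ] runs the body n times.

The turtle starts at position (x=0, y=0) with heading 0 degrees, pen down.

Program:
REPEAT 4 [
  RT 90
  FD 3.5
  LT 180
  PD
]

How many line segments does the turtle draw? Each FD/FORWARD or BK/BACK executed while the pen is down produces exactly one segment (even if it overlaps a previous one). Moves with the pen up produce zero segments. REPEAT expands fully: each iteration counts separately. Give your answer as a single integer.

Executing turtle program step by step:
Start: pos=(0,0), heading=0, pen down
REPEAT 4 [
  -- iteration 1/4 --
  RT 90: heading 0 -> 270
  FD 3.5: (0,0) -> (0,-3.5) [heading=270, draw]
  LT 180: heading 270 -> 90
  PD: pen down
  -- iteration 2/4 --
  RT 90: heading 90 -> 0
  FD 3.5: (0,-3.5) -> (3.5,-3.5) [heading=0, draw]
  LT 180: heading 0 -> 180
  PD: pen down
  -- iteration 3/4 --
  RT 90: heading 180 -> 90
  FD 3.5: (3.5,-3.5) -> (3.5,0) [heading=90, draw]
  LT 180: heading 90 -> 270
  PD: pen down
  -- iteration 4/4 --
  RT 90: heading 270 -> 180
  FD 3.5: (3.5,0) -> (0,0) [heading=180, draw]
  LT 180: heading 180 -> 0
  PD: pen down
]
Final: pos=(0,0), heading=0, 4 segment(s) drawn
Segments drawn: 4

Answer: 4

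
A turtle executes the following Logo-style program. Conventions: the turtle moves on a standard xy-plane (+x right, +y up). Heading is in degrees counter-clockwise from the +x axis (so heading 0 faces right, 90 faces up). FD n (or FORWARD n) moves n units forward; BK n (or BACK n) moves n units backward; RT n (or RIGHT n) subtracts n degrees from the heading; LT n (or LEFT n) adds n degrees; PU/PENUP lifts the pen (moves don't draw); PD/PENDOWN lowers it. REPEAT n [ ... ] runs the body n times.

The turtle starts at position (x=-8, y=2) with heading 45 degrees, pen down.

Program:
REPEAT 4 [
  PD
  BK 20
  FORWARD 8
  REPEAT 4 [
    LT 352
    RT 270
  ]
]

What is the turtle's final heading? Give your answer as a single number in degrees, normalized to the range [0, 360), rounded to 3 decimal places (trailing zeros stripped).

Answer: 277

Derivation:
Executing turtle program step by step:
Start: pos=(-8,2), heading=45, pen down
REPEAT 4 [
  -- iteration 1/4 --
  PD: pen down
  BK 20: (-8,2) -> (-22.142,-12.142) [heading=45, draw]
  FD 8: (-22.142,-12.142) -> (-16.485,-6.485) [heading=45, draw]
  REPEAT 4 [
    -- iteration 1/4 --
    LT 352: heading 45 -> 37
    RT 270: heading 37 -> 127
    -- iteration 2/4 --
    LT 352: heading 127 -> 119
    RT 270: heading 119 -> 209
    -- iteration 3/4 --
    LT 352: heading 209 -> 201
    RT 270: heading 201 -> 291
    -- iteration 4/4 --
    LT 352: heading 291 -> 283
    RT 270: heading 283 -> 13
  ]
  -- iteration 2/4 --
  PD: pen down
  BK 20: (-16.485,-6.485) -> (-35.973,-10.984) [heading=13, draw]
  FD 8: (-35.973,-10.984) -> (-28.178,-9.185) [heading=13, draw]
  REPEAT 4 [
    -- iteration 1/4 --
    LT 352: heading 13 -> 5
    RT 270: heading 5 -> 95
    -- iteration 2/4 --
    LT 352: heading 95 -> 87
    RT 270: heading 87 -> 177
    -- iteration 3/4 --
    LT 352: heading 177 -> 169
    RT 270: heading 169 -> 259
    -- iteration 4/4 --
    LT 352: heading 259 -> 251
    RT 270: heading 251 -> 341
  ]
  -- iteration 3/4 --
  PD: pen down
  BK 20: (-28.178,-9.185) -> (-47.088,-2.673) [heading=341, draw]
  FD 8: (-47.088,-2.673) -> (-39.524,-5.278) [heading=341, draw]
  REPEAT 4 [
    -- iteration 1/4 --
    LT 352: heading 341 -> 333
    RT 270: heading 333 -> 63
    -- iteration 2/4 --
    LT 352: heading 63 -> 55
    RT 270: heading 55 -> 145
    -- iteration 3/4 --
    LT 352: heading 145 -> 137
    RT 270: heading 137 -> 227
    -- iteration 4/4 --
    LT 352: heading 227 -> 219
    RT 270: heading 219 -> 309
  ]
  -- iteration 4/4 --
  PD: pen down
  BK 20: (-39.524,-5.278) -> (-52.11,10.265) [heading=309, draw]
  FD 8: (-52.11,10.265) -> (-47.076,4.048) [heading=309, draw]
  REPEAT 4 [
    -- iteration 1/4 --
    LT 352: heading 309 -> 301
    RT 270: heading 301 -> 31
    -- iteration 2/4 --
    LT 352: heading 31 -> 23
    RT 270: heading 23 -> 113
    -- iteration 3/4 --
    LT 352: heading 113 -> 105
    RT 270: heading 105 -> 195
    -- iteration 4/4 --
    LT 352: heading 195 -> 187
    RT 270: heading 187 -> 277
  ]
]
Final: pos=(-47.076,4.048), heading=277, 8 segment(s) drawn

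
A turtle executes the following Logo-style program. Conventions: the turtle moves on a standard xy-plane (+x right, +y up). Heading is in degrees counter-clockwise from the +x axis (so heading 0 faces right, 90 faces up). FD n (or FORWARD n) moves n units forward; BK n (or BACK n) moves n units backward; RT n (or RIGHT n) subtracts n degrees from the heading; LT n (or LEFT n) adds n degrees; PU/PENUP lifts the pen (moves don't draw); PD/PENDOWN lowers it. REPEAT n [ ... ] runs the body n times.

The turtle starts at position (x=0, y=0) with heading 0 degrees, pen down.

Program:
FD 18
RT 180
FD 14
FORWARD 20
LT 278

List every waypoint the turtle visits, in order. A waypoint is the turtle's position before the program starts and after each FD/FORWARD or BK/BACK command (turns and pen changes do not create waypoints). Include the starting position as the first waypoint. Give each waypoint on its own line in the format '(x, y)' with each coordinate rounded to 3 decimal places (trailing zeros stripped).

Answer: (0, 0)
(18, 0)
(4, 0)
(-16, 0)

Derivation:
Executing turtle program step by step:
Start: pos=(0,0), heading=0, pen down
FD 18: (0,0) -> (18,0) [heading=0, draw]
RT 180: heading 0 -> 180
FD 14: (18,0) -> (4,0) [heading=180, draw]
FD 20: (4,0) -> (-16,0) [heading=180, draw]
LT 278: heading 180 -> 98
Final: pos=(-16,0), heading=98, 3 segment(s) drawn
Waypoints (4 total):
(0, 0)
(18, 0)
(4, 0)
(-16, 0)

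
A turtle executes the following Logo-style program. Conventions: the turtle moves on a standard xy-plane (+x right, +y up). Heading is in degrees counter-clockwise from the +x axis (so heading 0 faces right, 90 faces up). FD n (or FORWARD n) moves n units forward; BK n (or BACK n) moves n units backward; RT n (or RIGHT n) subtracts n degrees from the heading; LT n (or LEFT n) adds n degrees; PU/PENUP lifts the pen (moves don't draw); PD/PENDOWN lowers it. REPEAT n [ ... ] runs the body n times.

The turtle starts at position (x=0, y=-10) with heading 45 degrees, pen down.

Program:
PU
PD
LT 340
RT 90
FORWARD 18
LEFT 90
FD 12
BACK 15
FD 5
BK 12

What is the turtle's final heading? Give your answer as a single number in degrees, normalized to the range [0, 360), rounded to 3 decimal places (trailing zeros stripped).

Executing turtle program step by step:
Start: pos=(0,-10), heading=45, pen down
PU: pen up
PD: pen down
LT 340: heading 45 -> 25
RT 90: heading 25 -> 295
FD 18: (0,-10) -> (7.607,-26.314) [heading=295, draw]
LT 90: heading 295 -> 25
FD 12: (7.607,-26.314) -> (18.483,-21.242) [heading=25, draw]
BK 15: (18.483,-21.242) -> (4.888,-27.581) [heading=25, draw]
FD 5: (4.888,-27.581) -> (9.42,-25.468) [heading=25, draw]
BK 12: (9.42,-25.468) -> (-1.456,-30.54) [heading=25, draw]
Final: pos=(-1.456,-30.54), heading=25, 5 segment(s) drawn

Answer: 25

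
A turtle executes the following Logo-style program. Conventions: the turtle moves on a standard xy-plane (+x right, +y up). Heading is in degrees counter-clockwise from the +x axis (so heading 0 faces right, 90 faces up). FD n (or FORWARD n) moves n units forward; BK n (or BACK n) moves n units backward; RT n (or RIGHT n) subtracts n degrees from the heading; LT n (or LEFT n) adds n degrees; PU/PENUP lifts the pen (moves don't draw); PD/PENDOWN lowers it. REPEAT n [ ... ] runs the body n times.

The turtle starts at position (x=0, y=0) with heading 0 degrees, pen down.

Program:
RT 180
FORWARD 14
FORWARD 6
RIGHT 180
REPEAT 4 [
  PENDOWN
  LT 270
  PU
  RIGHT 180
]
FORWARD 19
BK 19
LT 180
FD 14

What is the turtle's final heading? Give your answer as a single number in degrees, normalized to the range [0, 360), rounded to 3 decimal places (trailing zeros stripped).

Answer: 180

Derivation:
Executing turtle program step by step:
Start: pos=(0,0), heading=0, pen down
RT 180: heading 0 -> 180
FD 14: (0,0) -> (-14,0) [heading=180, draw]
FD 6: (-14,0) -> (-20,0) [heading=180, draw]
RT 180: heading 180 -> 0
REPEAT 4 [
  -- iteration 1/4 --
  PD: pen down
  LT 270: heading 0 -> 270
  PU: pen up
  RT 180: heading 270 -> 90
  -- iteration 2/4 --
  PD: pen down
  LT 270: heading 90 -> 0
  PU: pen up
  RT 180: heading 0 -> 180
  -- iteration 3/4 --
  PD: pen down
  LT 270: heading 180 -> 90
  PU: pen up
  RT 180: heading 90 -> 270
  -- iteration 4/4 --
  PD: pen down
  LT 270: heading 270 -> 180
  PU: pen up
  RT 180: heading 180 -> 0
]
FD 19: (-20,0) -> (-1,0) [heading=0, move]
BK 19: (-1,0) -> (-20,0) [heading=0, move]
LT 180: heading 0 -> 180
FD 14: (-20,0) -> (-34,0) [heading=180, move]
Final: pos=(-34,0), heading=180, 2 segment(s) drawn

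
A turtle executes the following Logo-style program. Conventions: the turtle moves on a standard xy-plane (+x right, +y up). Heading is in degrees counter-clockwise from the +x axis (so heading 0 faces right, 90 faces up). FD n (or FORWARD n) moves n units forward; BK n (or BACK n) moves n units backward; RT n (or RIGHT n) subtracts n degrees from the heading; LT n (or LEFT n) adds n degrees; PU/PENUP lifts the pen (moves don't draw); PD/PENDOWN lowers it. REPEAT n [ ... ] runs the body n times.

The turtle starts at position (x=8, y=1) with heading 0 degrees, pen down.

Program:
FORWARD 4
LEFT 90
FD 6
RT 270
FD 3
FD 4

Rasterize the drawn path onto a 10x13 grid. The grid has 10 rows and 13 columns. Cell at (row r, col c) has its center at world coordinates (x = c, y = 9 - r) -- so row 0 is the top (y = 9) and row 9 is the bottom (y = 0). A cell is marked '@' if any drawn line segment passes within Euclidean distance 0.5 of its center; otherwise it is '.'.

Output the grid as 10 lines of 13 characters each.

Answer: .............
.............
.....@@@@@@@@
............@
............@
............@
............@
............@
........@@@@@
.............

Derivation:
Segment 0: (8,1) -> (12,1)
Segment 1: (12,1) -> (12,7)
Segment 2: (12,7) -> (9,7)
Segment 3: (9,7) -> (5,7)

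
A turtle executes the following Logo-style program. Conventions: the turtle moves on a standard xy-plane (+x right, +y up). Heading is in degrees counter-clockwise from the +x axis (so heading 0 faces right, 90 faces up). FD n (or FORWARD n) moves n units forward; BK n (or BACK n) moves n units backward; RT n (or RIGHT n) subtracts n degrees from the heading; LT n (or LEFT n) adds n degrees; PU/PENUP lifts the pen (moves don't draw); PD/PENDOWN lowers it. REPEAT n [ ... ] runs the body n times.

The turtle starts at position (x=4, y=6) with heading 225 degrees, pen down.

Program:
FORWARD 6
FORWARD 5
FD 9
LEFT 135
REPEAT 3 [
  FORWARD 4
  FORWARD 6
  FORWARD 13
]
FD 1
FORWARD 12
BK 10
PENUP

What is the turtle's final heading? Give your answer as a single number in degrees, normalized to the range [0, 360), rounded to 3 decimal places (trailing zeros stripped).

Answer: 0

Derivation:
Executing turtle program step by step:
Start: pos=(4,6), heading=225, pen down
FD 6: (4,6) -> (-0.243,1.757) [heading=225, draw]
FD 5: (-0.243,1.757) -> (-3.778,-1.778) [heading=225, draw]
FD 9: (-3.778,-1.778) -> (-10.142,-8.142) [heading=225, draw]
LT 135: heading 225 -> 0
REPEAT 3 [
  -- iteration 1/3 --
  FD 4: (-10.142,-8.142) -> (-6.142,-8.142) [heading=0, draw]
  FD 6: (-6.142,-8.142) -> (-0.142,-8.142) [heading=0, draw]
  FD 13: (-0.142,-8.142) -> (12.858,-8.142) [heading=0, draw]
  -- iteration 2/3 --
  FD 4: (12.858,-8.142) -> (16.858,-8.142) [heading=0, draw]
  FD 6: (16.858,-8.142) -> (22.858,-8.142) [heading=0, draw]
  FD 13: (22.858,-8.142) -> (35.858,-8.142) [heading=0, draw]
  -- iteration 3/3 --
  FD 4: (35.858,-8.142) -> (39.858,-8.142) [heading=0, draw]
  FD 6: (39.858,-8.142) -> (45.858,-8.142) [heading=0, draw]
  FD 13: (45.858,-8.142) -> (58.858,-8.142) [heading=0, draw]
]
FD 1: (58.858,-8.142) -> (59.858,-8.142) [heading=0, draw]
FD 12: (59.858,-8.142) -> (71.858,-8.142) [heading=0, draw]
BK 10: (71.858,-8.142) -> (61.858,-8.142) [heading=0, draw]
PU: pen up
Final: pos=(61.858,-8.142), heading=0, 15 segment(s) drawn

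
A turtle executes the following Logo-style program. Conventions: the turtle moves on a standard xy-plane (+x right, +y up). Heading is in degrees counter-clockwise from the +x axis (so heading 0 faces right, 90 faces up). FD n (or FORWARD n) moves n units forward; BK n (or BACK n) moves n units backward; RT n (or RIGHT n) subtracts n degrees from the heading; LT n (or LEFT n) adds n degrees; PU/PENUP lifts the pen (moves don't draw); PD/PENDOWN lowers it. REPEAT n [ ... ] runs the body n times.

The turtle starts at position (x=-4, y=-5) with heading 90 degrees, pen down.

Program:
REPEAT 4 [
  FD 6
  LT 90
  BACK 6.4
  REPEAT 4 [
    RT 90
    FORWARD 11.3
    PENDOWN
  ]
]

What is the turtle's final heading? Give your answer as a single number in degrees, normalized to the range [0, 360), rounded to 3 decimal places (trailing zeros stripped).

Executing turtle program step by step:
Start: pos=(-4,-5), heading=90, pen down
REPEAT 4 [
  -- iteration 1/4 --
  FD 6: (-4,-5) -> (-4,1) [heading=90, draw]
  LT 90: heading 90 -> 180
  BK 6.4: (-4,1) -> (2.4,1) [heading=180, draw]
  REPEAT 4 [
    -- iteration 1/4 --
    RT 90: heading 180 -> 90
    FD 11.3: (2.4,1) -> (2.4,12.3) [heading=90, draw]
    PD: pen down
    -- iteration 2/4 --
    RT 90: heading 90 -> 0
    FD 11.3: (2.4,12.3) -> (13.7,12.3) [heading=0, draw]
    PD: pen down
    -- iteration 3/4 --
    RT 90: heading 0 -> 270
    FD 11.3: (13.7,12.3) -> (13.7,1) [heading=270, draw]
    PD: pen down
    -- iteration 4/4 --
    RT 90: heading 270 -> 180
    FD 11.3: (13.7,1) -> (2.4,1) [heading=180, draw]
    PD: pen down
  ]
  -- iteration 2/4 --
  FD 6: (2.4,1) -> (-3.6,1) [heading=180, draw]
  LT 90: heading 180 -> 270
  BK 6.4: (-3.6,1) -> (-3.6,7.4) [heading=270, draw]
  REPEAT 4 [
    -- iteration 1/4 --
    RT 90: heading 270 -> 180
    FD 11.3: (-3.6,7.4) -> (-14.9,7.4) [heading=180, draw]
    PD: pen down
    -- iteration 2/4 --
    RT 90: heading 180 -> 90
    FD 11.3: (-14.9,7.4) -> (-14.9,18.7) [heading=90, draw]
    PD: pen down
    -- iteration 3/4 --
    RT 90: heading 90 -> 0
    FD 11.3: (-14.9,18.7) -> (-3.6,18.7) [heading=0, draw]
    PD: pen down
    -- iteration 4/4 --
    RT 90: heading 0 -> 270
    FD 11.3: (-3.6,18.7) -> (-3.6,7.4) [heading=270, draw]
    PD: pen down
  ]
  -- iteration 3/4 --
  FD 6: (-3.6,7.4) -> (-3.6,1.4) [heading=270, draw]
  LT 90: heading 270 -> 0
  BK 6.4: (-3.6,1.4) -> (-10,1.4) [heading=0, draw]
  REPEAT 4 [
    -- iteration 1/4 --
    RT 90: heading 0 -> 270
    FD 11.3: (-10,1.4) -> (-10,-9.9) [heading=270, draw]
    PD: pen down
    -- iteration 2/4 --
    RT 90: heading 270 -> 180
    FD 11.3: (-10,-9.9) -> (-21.3,-9.9) [heading=180, draw]
    PD: pen down
    -- iteration 3/4 --
    RT 90: heading 180 -> 90
    FD 11.3: (-21.3,-9.9) -> (-21.3,1.4) [heading=90, draw]
    PD: pen down
    -- iteration 4/4 --
    RT 90: heading 90 -> 0
    FD 11.3: (-21.3,1.4) -> (-10,1.4) [heading=0, draw]
    PD: pen down
  ]
  -- iteration 4/4 --
  FD 6: (-10,1.4) -> (-4,1.4) [heading=0, draw]
  LT 90: heading 0 -> 90
  BK 6.4: (-4,1.4) -> (-4,-5) [heading=90, draw]
  REPEAT 4 [
    -- iteration 1/4 --
    RT 90: heading 90 -> 0
    FD 11.3: (-4,-5) -> (7.3,-5) [heading=0, draw]
    PD: pen down
    -- iteration 2/4 --
    RT 90: heading 0 -> 270
    FD 11.3: (7.3,-5) -> (7.3,-16.3) [heading=270, draw]
    PD: pen down
    -- iteration 3/4 --
    RT 90: heading 270 -> 180
    FD 11.3: (7.3,-16.3) -> (-4,-16.3) [heading=180, draw]
    PD: pen down
    -- iteration 4/4 --
    RT 90: heading 180 -> 90
    FD 11.3: (-4,-16.3) -> (-4,-5) [heading=90, draw]
    PD: pen down
  ]
]
Final: pos=(-4,-5), heading=90, 24 segment(s) drawn

Answer: 90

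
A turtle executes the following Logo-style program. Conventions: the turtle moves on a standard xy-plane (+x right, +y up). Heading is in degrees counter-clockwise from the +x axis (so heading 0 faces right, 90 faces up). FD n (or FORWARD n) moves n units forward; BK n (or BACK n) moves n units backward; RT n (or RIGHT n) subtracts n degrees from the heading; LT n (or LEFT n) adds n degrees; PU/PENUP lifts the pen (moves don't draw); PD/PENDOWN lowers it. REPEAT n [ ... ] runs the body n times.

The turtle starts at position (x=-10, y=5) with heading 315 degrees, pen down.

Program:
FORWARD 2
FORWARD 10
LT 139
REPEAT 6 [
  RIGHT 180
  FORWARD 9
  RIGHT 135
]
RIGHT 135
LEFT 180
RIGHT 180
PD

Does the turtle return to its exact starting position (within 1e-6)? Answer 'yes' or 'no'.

Executing turtle program step by step:
Start: pos=(-10,5), heading=315, pen down
FD 2: (-10,5) -> (-8.586,3.586) [heading=315, draw]
FD 10: (-8.586,3.586) -> (-1.515,-3.485) [heading=315, draw]
LT 139: heading 315 -> 94
REPEAT 6 [
  -- iteration 1/6 --
  RT 180: heading 94 -> 274
  FD 9: (-1.515,-3.485) -> (-0.887,-12.463) [heading=274, draw]
  RT 135: heading 274 -> 139
  -- iteration 2/6 --
  RT 180: heading 139 -> 319
  FD 9: (-0.887,-12.463) -> (5.905,-18.368) [heading=319, draw]
  RT 135: heading 319 -> 184
  -- iteration 3/6 --
  RT 180: heading 184 -> 4
  FD 9: (5.905,-18.368) -> (14.884,-17.74) [heading=4, draw]
  RT 135: heading 4 -> 229
  -- iteration 4/6 --
  RT 180: heading 229 -> 49
  FD 9: (14.884,-17.74) -> (20.788,-10.948) [heading=49, draw]
  RT 135: heading 49 -> 274
  -- iteration 5/6 --
  RT 180: heading 274 -> 94
  FD 9: (20.788,-10.948) -> (20.16,-1.97) [heading=94, draw]
  RT 135: heading 94 -> 319
  -- iteration 6/6 --
  RT 180: heading 319 -> 139
  FD 9: (20.16,-1.97) -> (13.368,3.935) [heading=139, draw]
  RT 135: heading 139 -> 4
]
RT 135: heading 4 -> 229
LT 180: heading 229 -> 49
RT 180: heading 49 -> 229
PD: pen down
Final: pos=(13.368,3.935), heading=229, 8 segment(s) drawn

Start position: (-10, 5)
Final position: (13.368, 3.935)
Distance = 23.392; >= 1e-6 -> NOT closed

Answer: no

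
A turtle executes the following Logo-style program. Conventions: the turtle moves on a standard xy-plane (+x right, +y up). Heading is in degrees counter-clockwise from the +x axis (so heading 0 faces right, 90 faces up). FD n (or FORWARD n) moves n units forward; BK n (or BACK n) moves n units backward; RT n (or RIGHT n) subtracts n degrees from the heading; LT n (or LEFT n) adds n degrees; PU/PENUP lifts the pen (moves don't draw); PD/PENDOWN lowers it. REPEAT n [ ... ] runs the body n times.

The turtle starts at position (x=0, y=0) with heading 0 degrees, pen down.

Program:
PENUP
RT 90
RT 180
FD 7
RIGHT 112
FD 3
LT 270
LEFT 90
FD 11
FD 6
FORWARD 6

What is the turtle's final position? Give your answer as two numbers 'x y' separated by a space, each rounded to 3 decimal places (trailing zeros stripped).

Answer: 24.107 -2.74

Derivation:
Executing turtle program step by step:
Start: pos=(0,0), heading=0, pen down
PU: pen up
RT 90: heading 0 -> 270
RT 180: heading 270 -> 90
FD 7: (0,0) -> (0,7) [heading=90, move]
RT 112: heading 90 -> 338
FD 3: (0,7) -> (2.782,5.876) [heading=338, move]
LT 270: heading 338 -> 248
LT 90: heading 248 -> 338
FD 11: (2.782,5.876) -> (12.981,1.756) [heading=338, move]
FD 6: (12.981,1.756) -> (18.544,-0.492) [heading=338, move]
FD 6: (18.544,-0.492) -> (24.107,-2.74) [heading=338, move]
Final: pos=(24.107,-2.74), heading=338, 0 segment(s) drawn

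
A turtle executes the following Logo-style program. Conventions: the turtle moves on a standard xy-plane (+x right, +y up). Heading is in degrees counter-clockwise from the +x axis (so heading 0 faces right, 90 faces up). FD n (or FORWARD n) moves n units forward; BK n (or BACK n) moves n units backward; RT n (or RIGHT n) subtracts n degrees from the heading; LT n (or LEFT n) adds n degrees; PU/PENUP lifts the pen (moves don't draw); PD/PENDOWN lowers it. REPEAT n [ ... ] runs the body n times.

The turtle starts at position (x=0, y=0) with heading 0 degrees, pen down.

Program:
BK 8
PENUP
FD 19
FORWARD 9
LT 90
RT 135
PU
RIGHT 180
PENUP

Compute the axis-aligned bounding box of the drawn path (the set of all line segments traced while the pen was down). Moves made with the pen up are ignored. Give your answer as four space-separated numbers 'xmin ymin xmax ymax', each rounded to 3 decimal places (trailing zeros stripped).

Answer: -8 0 0 0

Derivation:
Executing turtle program step by step:
Start: pos=(0,0), heading=0, pen down
BK 8: (0,0) -> (-8,0) [heading=0, draw]
PU: pen up
FD 19: (-8,0) -> (11,0) [heading=0, move]
FD 9: (11,0) -> (20,0) [heading=0, move]
LT 90: heading 0 -> 90
RT 135: heading 90 -> 315
PU: pen up
RT 180: heading 315 -> 135
PU: pen up
Final: pos=(20,0), heading=135, 1 segment(s) drawn

Segment endpoints: x in {-8, 0}, y in {0}
xmin=-8, ymin=0, xmax=0, ymax=0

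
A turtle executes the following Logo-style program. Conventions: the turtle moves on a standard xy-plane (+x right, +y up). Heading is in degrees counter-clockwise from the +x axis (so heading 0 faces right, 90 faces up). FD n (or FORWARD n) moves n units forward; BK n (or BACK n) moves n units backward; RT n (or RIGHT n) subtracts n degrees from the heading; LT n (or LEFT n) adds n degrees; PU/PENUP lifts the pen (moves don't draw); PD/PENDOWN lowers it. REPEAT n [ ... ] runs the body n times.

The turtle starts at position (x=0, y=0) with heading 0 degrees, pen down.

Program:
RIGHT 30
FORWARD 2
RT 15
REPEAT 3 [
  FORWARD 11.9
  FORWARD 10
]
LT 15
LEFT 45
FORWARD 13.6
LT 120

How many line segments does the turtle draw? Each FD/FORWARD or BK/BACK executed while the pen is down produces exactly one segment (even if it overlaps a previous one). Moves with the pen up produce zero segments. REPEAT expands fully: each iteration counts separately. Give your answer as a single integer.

Executing turtle program step by step:
Start: pos=(0,0), heading=0, pen down
RT 30: heading 0 -> 330
FD 2: (0,0) -> (1.732,-1) [heading=330, draw]
RT 15: heading 330 -> 315
REPEAT 3 [
  -- iteration 1/3 --
  FD 11.9: (1.732,-1) -> (10.147,-9.415) [heading=315, draw]
  FD 10: (10.147,-9.415) -> (17.218,-16.486) [heading=315, draw]
  -- iteration 2/3 --
  FD 11.9: (17.218,-16.486) -> (25.632,-24.9) [heading=315, draw]
  FD 10: (25.632,-24.9) -> (32.703,-31.971) [heading=315, draw]
  -- iteration 3/3 --
  FD 11.9: (32.703,-31.971) -> (41.118,-40.386) [heading=315, draw]
  FD 10: (41.118,-40.386) -> (48.189,-47.457) [heading=315, draw]
]
LT 15: heading 315 -> 330
LT 45: heading 330 -> 15
FD 13.6: (48.189,-47.457) -> (61.326,-43.937) [heading=15, draw]
LT 120: heading 15 -> 135
Final: pos=(61.326,-43.937), heading=135, 8 segment(s) drawn
Segments drawn: 8

Answer: 8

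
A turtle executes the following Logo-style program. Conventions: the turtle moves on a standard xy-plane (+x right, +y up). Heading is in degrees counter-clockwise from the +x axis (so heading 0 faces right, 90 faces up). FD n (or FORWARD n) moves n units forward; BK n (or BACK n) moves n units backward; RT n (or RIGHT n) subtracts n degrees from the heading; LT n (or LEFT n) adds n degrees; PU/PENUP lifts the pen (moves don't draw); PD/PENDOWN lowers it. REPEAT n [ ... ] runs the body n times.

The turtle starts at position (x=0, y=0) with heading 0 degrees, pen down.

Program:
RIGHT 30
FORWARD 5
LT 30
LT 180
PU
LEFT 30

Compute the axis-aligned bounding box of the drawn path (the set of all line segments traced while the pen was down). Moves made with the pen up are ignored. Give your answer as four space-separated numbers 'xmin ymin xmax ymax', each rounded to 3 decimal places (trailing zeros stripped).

Answer: 0 -2.5 4.33 0

Derivation:
Executing turtle program step by step:
Start: pos=(0,0), heading=0, pen down
RT 30: heading 0 -> 330
FD 5: (0,0) -> (4.33,-2.5) [heading=330, draw]
LT 30: heading 330 -> 0
LT 180: heading 0 -> 180
PU: pen up
LT 30: heading 180 -> 210
Final: pos=(4.33,-2.5), heading=210, 1 segment(s) drawn

Segment endpoints: x in {0, 4.33}, y in {-2.5, 0}
xmin=0, ymin=-2.5, xmax=4.33, ymax=0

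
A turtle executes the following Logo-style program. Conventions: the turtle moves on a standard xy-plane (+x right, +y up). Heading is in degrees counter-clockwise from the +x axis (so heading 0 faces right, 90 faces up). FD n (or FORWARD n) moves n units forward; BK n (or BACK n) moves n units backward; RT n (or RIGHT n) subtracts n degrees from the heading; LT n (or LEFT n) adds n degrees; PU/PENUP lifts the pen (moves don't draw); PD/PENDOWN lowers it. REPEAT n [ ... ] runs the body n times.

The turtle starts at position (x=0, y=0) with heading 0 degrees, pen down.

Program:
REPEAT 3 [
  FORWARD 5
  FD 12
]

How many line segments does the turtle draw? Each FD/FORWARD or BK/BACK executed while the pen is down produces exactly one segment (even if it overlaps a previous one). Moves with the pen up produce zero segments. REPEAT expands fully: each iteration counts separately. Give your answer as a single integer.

Answer: 6

Derivation:
Executing turtle program step by step:
Start: pos=(0,0), heading=0, pen down
REPEAT 3 [
  -- iteration 1/3 --
  FD 5: (0,0) -> (5,0) [heading=0, draw]
  FD 12: (5,0) -> (17,0) [heading=0, draw]
  -- iteration 2/3 --
  FD 5: (17,0) -> (22,0) [heading=0, draw]
  FD 12: (22,0) -> (34,0) [heading=0, draw]
  -- iteration 3/3 --
  FD 5: (34,0) -> (39,0) [heading=0, draw]
  FD 12: (39,0) -> (51,0) [heading=0, draw]
]
Final: pos=(51,0), heading=0, 6 segment(s) drawn
Segments drawn: 6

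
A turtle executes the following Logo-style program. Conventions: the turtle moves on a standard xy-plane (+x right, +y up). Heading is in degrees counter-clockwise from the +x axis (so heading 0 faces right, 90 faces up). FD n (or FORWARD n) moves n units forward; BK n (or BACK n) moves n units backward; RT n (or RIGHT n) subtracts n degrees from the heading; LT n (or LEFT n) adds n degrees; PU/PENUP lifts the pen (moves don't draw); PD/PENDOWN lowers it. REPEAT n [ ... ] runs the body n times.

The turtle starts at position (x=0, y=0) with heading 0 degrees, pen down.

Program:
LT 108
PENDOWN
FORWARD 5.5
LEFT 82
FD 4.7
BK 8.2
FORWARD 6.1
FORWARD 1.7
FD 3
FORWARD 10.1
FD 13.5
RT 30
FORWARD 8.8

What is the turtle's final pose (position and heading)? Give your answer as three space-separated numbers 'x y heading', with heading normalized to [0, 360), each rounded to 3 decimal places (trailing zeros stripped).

Executing turtle program step by step:
Start: pos=(0,0), heading=0, pen down
LT 108: heading 0 -> 108
PD: pen down
FD 5.5: (0,0) -> (-1.7,5.231) [heading=108, draw]
LT 82: heading 108 -> 190
FD 4.7: (-1.7,5.231) -> (-6.328,4.415) [heading=190, draw]
BK 8.2: (-6.328,4.415) -> (1.747,5.839) [heading=190, draw]
FD 6.1: (1.747,5.839) -> (-4.26,4.779) [heading=190, draw]
FD 1.7: (-4.26,4.779) -> (-5.934,4.484) [heading=190, draw]
FD 3: (-5.934,4.484) -> (-8.889,3.963) [heading=190, draw]
FD 10.1: (-8.889,3.963) -> (-18.835,2.209) [heading=190, draw]
FD 13.5: (-18.835,2.209) -> (-32.13,-0.135) [heading=190, draw]
RT 30: heading 190 -> 160
FD 8.8: (-32.13,-0.135) -> (-40.399,2.875) [heading=160, draw]
Final: pos=(-40.399,2.875), heading=160, 9 segment(s) drawn

Answer: -40.399 2.875 160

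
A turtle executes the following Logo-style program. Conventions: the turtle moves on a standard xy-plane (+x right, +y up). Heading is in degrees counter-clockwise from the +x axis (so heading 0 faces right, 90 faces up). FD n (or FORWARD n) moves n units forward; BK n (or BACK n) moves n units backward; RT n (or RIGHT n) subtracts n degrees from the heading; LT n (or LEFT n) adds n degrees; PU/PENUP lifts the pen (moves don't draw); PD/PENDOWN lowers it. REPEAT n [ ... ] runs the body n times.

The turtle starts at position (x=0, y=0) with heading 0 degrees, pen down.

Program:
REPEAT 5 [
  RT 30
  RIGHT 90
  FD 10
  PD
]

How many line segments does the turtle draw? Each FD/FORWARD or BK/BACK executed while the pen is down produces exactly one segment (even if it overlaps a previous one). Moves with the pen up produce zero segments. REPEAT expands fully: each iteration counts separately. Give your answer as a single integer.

Answer: 5

Derivation:
Executing turtle program step by step:
Start: pos=(0,0), heading=0, pen down
REPEAT 5 [
  -- iteration 1/5 --
  RT 30: heading 0 -> 330
  RT 90: heading 330 -> 240
  FD 10: (0,0) -> (-5,-8.66) [heading=240, draw]
  PD: pen down
  -- iteration 2/5 --
  RT 30: heading 240 -> 210
  RT 90: heading 210 -> 120
  FD 10: (-5,-8.66) -> (-10,0) [heading=120, draw]
  PD: pen down
  -- iteration 3/5 --
  RT 30: heading 120 -> 90
  RT 90: heading 90 -> 0
  FD 10: (-10,0) -> (0,0) [heading=0, draw]
  PD: pen down
  -- iteration 4/5 --
  RT 30: heading 0 -> 330
  RT 90: heading 330 -> 240
  FD 10: (0,0) -> (-5,-8.66) [heading=240, draw]
  PD: pen down
  -- iteration 5/5 --
  RT 30: heading 240 -> 210
  RT 90: heading 210 -> 120
  FD 10: (-5,-8.66) -> (-10,0) [heading=120, draw]
  PD: pen down
]
Final: pos=(-10,0), heading=120, 5 segment(s) drawn
Segments drawn: 5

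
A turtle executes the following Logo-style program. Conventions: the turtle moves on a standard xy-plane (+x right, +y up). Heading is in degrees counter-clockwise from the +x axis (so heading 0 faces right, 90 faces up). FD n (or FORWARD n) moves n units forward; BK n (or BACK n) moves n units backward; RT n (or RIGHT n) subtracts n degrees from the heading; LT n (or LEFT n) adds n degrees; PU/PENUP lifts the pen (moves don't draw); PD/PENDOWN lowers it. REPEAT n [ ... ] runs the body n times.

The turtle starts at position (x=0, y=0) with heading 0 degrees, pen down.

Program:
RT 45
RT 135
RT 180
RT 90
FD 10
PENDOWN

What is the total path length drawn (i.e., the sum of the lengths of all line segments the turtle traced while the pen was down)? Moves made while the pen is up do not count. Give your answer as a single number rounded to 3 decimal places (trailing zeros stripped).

Answer: 10

Derivation:
Executing turtle program step by step:
Start: pos=(0,0), heading=0, pen down
RT 45: heading 0 -> 315
RT 135: heading 315 -> 180
RT 180: heading 180 -> 0
RT 90: heading 0 -> 270
FD 10: (0,0) -> (0,-10) [heading=270, draw]
PD: pen down
Final: pos=(0,-10), heading=270, 1 segment(s) drawn

Segment lengths:
  seg 1: (0,0) -> (0,-10), length = 10
Total = 10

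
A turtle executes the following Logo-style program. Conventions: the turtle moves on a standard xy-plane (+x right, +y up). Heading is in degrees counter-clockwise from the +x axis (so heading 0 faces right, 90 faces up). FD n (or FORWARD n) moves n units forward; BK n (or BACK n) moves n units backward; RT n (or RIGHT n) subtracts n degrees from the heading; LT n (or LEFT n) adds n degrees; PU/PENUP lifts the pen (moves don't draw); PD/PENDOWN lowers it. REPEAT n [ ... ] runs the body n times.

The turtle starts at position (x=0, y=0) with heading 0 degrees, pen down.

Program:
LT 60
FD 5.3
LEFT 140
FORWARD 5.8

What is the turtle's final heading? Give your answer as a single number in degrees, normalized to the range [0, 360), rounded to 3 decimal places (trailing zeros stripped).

Answer: 200

Derivation:
Executing turtle program step by step:
Start: pos=(0,0), heading=0, pen down
LT 60: heading 0 -> 60
FD 5.3: (0,0) -> (2.65,4.59) [heading=60, draw]
LT 140: heading 60 -> 200
FD 5.8: (2.65,4.59) -> (-2.8,2.606) [heading=200, draw]
Final: pos=(-2.8,2.606), heading=200, 2 segment(s) drawn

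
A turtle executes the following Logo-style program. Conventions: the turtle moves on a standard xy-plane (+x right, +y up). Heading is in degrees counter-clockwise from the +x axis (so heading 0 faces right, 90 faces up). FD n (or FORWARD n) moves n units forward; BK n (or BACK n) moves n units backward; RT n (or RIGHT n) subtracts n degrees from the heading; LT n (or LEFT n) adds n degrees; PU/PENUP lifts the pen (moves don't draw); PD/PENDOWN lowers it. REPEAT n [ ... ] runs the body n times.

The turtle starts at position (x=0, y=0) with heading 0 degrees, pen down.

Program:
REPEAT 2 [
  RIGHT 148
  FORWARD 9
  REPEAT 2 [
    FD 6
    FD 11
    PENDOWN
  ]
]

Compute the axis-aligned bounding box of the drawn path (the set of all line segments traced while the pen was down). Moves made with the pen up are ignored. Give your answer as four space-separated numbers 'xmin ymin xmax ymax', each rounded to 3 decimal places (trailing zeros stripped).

Executing turtle program step by step:
Start: pos=(0,0), heading=0, pen down
REPEAT 2 [
  -- iteration 1/2 --
  RT 148: heading 0 -> 212
  FD 9: (0,0) -> (-7.632,-4.769) [heading=212, draw]
  REPEAT 2 [
    -- iteration 1/2 --
    FD 6: (-7.632,-4.769) -> (-12.721,-7.949) [heading=212, draw]
    FD 11: (-12.721,-7.949) -> (-22.049,-13.778) [heading=212, draw]
    PD: pen down
    -- iteration 2/2 --
    FD 6: (-22.049,-13.778) -> (-27.138,-16.957) [heading=212, draw]
    FD 11: (-27.138,-16.957) -> (-36.466,-22.787) [heading=212, draw]
    PD: pen down
  ]
  -- iteration 2/2 --
  RT 148: heading 212 -> 64
  FD 9: (-36.466,-22.787) -> (-32.521,-14.697) [heading=64, draw]
  REPEAT 2 [
    -- iteration 1/2 --
    FD 6: (-32.521,-14.697) -> (-29.891,-9.305) [heading=64, draw]
    FD 11: (-29.891,-9.305) -> (-25.068,0.582) [heading=64, draw]
    PD: pen down
    -- iteration 2/2 --
    FD 6: (-25.068,0.582) -> (-22.438,5.975) [heading=64, draw]
    FD 11: (-22.438,5.975) -> (-17.616,15.862) [heading=64, draw]
    PD: pen down
  ]
]
Final: pos=(-17.616,15.862), heading=64, 10 segment(s) drawn

Segment endpoints: x in {-36.466, -32.521, -29.891, -27.138, -25.068, -22.438, -22.049, -17.616, -12.721, -7.632, 0}, y in {-22.787, -16.957, -14.697, -13.778, -9.305, -7.949, -4.769, 0, 0.582, 5.975, 15.862}
xmin=-36.466, ymin=-22.787, xmax=0, ymax=15.862

Answer: -36.466 -22.787 0 15.862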